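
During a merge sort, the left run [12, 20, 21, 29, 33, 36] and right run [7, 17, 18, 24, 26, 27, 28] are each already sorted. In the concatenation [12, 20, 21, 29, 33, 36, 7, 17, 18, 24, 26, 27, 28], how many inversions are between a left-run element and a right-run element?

28

For each element r of the right run, count left-run elements greater than r:
r = 7: 12, 20, 21, 29, 33, 36 → 6
r = 17: 20, 21, 29, 33, 36 → 5
r = 18: 20, 21, 29, 33, 36 → 5
r = 24: 29, 33, 36 → 3
r = 26: 29, 33, 36 → 3
r = 27: 29, 33, 36 → 3
r = 28: 29, 33, 36 → 3
Cross-inversions: 6 + 5 + 5 + 3 + 3 + 3 + 3 = 28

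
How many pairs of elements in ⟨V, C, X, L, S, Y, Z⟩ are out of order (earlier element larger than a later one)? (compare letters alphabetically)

Element-by-element contributions:
V: 3
C: 0
X: 2
L: 0
S: 0
Y: 0
Z: 0
Sum: 3 + 0 + 2 + 0 + 0 + 0 + 0 = 5

5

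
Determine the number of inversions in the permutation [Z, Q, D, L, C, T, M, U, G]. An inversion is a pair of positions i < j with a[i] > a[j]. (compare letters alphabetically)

Inversions: 20

Count, for each position, how many later elements it exceeds:
Z → Q, D, L, C, T, M, U, G → 8
Q → D, L, C, M, G → 5
D → C → 1
L → C, G → 2
C → none → 0
T → M, G → 2
M → G → 1
U → G → 1
G → none → 0
Sum: 8 + 5 + 1 + 2 + 0 + 2 + 1 + 1 + 0 = 20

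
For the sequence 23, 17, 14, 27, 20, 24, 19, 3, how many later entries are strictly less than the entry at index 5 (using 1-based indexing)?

The element at index 5 is 20.
Elements after it: 24, 19, 3
Those smaller than 20: 19, 3

2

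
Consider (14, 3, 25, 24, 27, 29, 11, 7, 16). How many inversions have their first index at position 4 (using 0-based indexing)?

3

The element at index 4 is 27.
Elements after it: 29, 11, 7, 16
Those smaller than 27: 11, 7, 16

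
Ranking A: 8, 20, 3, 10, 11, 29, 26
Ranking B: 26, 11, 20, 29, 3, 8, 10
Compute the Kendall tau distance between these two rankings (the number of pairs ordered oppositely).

There are 15 discordant pairs.

Assign each item its position (1..7) in the first ordering, then rewrite the second ordering as that position sequence:
positions: 8→1, 20→2, 3→3, 10→4, 11→5, 29→6, 26→7
second ordering as positions: [7, 5, 2, 6, 3, 1, 4]
Discordant pairs = inversions in this position sequence.
7: 5, 2, 6, 3, 1, 4 → 6
5: 2, 3, 1, 4 → 4
2: 1 → 1
6: 3, 1, 4 → 3
3: 1 → 1
1: 0
4: 0
Total: 6 + 4 + 1 + 3 + 1 + 0 + 0 = 15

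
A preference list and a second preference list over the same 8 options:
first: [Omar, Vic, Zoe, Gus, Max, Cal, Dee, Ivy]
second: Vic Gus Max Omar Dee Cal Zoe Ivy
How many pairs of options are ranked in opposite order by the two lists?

8 pairs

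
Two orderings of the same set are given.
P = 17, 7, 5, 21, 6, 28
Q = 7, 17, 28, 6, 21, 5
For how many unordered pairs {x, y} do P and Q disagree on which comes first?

7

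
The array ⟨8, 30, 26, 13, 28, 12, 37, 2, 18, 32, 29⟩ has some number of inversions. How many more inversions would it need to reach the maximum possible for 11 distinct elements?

32

Maximum inversions for 11 distinct elements is C(11, 2) = 11·10/2 = 55.
Current inversions — for each element, count later smaller elements:
8: 1
30: 7
26: 4
13: 2
28: 3
12: 1
37: 4
2: 0
18: 0
32: 1
29: 0
Current total: 1 + 7 + 4 + 2 + 3 + 1 + 4 + 0 + 0 + 1 + 0 = 23
Shortfall: 55 − 23 = 32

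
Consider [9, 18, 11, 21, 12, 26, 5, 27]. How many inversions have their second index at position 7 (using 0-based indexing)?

The element at index 7 is 27.
Elements before it: 9, 18, 11, 21, 12, 26, 5
None of them are larger than 27.

0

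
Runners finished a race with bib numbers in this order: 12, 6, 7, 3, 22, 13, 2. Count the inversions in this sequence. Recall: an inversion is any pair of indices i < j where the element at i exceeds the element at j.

12 inversions

Element-by-element contributions:
12: 4
6: 2
7: 2
3: 1
22: 2
13: 1
2: 0
Sum: 4 + 2 + 2 + 1 + 2 + 1 + 0 = 12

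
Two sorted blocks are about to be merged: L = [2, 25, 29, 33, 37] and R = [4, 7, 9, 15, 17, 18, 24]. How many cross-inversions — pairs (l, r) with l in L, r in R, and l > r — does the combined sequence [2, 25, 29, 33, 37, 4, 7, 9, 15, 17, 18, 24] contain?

Count, for every r in R, how many entries of L exceed r:
r = 4: 25, 29, 33, 37 → 4
r = 7: 25, 29, 33, 37 → 4
r = 9: 25, 29, 33, 37 → 4
r = 15: 25, 29, 33, 37 → 4
r = 17: 25, 29, 33, 37 → 4
r = 18: 25, 29, 33, 37 → 4
r = 24: 25, 29, 33, 37 → 4
Cross-inversions: 4 + 4 + 4 + 4 + 4 + 4 + 4 = 28

28 cross-inversions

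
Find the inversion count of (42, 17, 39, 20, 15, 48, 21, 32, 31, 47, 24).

Count, for each position, how many later elements it exceeds:
42 → 17, 39, 20, 15, 21, 32, 31, 24 → 8
17 → 15 → 1
39 → 20, 15, 21, 32, 31, 24 → 6
20 → 15 → 1
15 → none → 0
48 → 21, 32, 31, 47, 24 → 5
21 → none → 0
32 → 31, 24 → 2
31 → 24 → 1
47 → 24 → 1
24 → none → 0
Sum: 8 + 1 + 6 + 1 + 0 + 5 + 0 + 2 + 1 + 1 + 0 = 25

25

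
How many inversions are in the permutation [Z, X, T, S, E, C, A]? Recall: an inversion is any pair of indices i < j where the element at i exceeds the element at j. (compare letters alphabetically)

Count, for each position, how many later elements it exceeds:
Z → X, T, S, E, C, A → 6
X → T, S, E, C, A → 5
T → S, E, C, A → 4
S → E, C, A → 3
E → C, A → 2
C → A → 1
A → none → 0
Sum: 6 + 5 + 4 + 3 + 2 + 1 + 0 = 21

21 inversions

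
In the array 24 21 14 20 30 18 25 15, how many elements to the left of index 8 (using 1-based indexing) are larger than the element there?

6

The element at index 8 is 15.
Elements before it: 24, 21, 14, 20, 30, 18, 25
Those larger than 15: 24, 21, 20, 30, 18, 25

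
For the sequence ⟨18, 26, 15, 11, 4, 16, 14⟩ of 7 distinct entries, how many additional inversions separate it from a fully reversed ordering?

Maximum inversions for 7 distinct elements is C(7, 2) = 7·6/2 = 21.
Current inversions — for each element, count later smaller elements:
18: 5
26: 5
15: 3
11: 1
4: 0
16: 1
14: 0
Current total: 5 + 5 + 3 + 1 + 0 + 1 + 0 = 15
Shortfall: 21 − 15 = 6

6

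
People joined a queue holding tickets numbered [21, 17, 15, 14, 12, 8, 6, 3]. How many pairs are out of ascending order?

For each element, count later entries that are smaller:
21: 7
17: 6
15: 5
14: 4
12: 3
8: 2
6: 1
3: 0
Sum: 7 + 6 + 5 + 4 + 3 + 2 + 1 + 0 = 28

28 out-of-order pairs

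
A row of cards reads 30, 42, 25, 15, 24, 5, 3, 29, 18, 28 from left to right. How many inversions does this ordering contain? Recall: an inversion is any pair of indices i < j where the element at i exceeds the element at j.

Sweep left to right; for each value list the smaller values that follow it:
30 → 25, 15, 24, 5, 3, 29, 18, 28 → 8
42 → 25, 15, 24, 5, 3, 29, 18, 28 → 8
25 → 15, 24, 5, 3, 18 → 5
15 → 5, 3 → 2
24 → 5, 3, 18 → 3
5 → 3 → 1
3 → none → 0
29 → 18, 28 → 2
18 → none → 0
28 → none → 0
Sum: 8 + 8 + 5 + 2 + 3 + 1 + 0 + 2 + 0 + 0 = 29

29 inversions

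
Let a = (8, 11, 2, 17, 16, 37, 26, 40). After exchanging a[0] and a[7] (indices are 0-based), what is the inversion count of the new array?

15 inversions

Positions 0 and 7 hold 8 and 40; after swapping, the array is [40, 11, 2, 17, 16, 37, 26, 8].
Count, for each position, how many later elements it exceeds:
40: 7
11: 2
2: 0
17: 2
16: 1
37: 2
26: 1
8: 0
Sum: 7 + 2 + 0 + 2 + 1 + 2 + 1 + 0 = 15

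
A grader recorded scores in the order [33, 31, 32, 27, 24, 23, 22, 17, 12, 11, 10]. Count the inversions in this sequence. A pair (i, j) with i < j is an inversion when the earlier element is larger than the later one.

Element-by-element contributions:
33: 10
31: 8
32: 8
27: 7
24: 6
23: 5
22: 4
17: 3
12: 2
11: 1
10: 0
Sum: 10 + 8 + 8 + 7 + 6 + 5 + 4 + 3 + 2 + 1 + 0 = 54

54 out-of-order pairs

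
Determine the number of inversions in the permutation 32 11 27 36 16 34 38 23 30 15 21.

30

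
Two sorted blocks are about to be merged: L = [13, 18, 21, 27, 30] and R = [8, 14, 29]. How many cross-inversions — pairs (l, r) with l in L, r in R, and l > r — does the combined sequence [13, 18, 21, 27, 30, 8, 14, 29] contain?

For each element r of the right run, count left-run elements greater than r:
r = 8: 13, 18, 21, 27, 30 → 5
r = 14: 18, 21, 27, 30 → 4
r = 29: 30 → 1
Cross-inversions: 5 + 4 + 1 = 10

10 cross-inversions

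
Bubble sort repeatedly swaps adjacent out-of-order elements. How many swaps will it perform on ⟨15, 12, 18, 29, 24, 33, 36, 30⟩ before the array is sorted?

Minimum adjacent swaps = number of inversions (each swap of adjacent out-of-order elements removes one inversion and no swap can remove more).
Count inversions — for each element, later elements that are smaller:
15: 12 → 1
12: none → 0
18: none → 0
29: 24 → 1
24: none → 0
33: 30 → 1
36: 30 → 1
30: none → 0
Total inversions: 1 + 0 + 0 + 1 + 0 + 1 + 1 + 0 = 4

4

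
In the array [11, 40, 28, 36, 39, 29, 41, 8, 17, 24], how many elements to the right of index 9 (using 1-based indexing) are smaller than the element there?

0 such elements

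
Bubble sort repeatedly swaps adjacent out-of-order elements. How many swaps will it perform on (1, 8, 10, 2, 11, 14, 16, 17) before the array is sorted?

2

Minimum adjacent swaps = number of inversions (each swap of adjacent out-of-order elements removes one inversion and no swap can remove more).
Count inversions — for each element, later elements that are smaller:
1: none → 0
8: 2 → 1
10: 2 → 1
2: none → 0
11: none → 0
14: none → 0
16: none → 0
17: none → 0
Total inversions: 0 + 1 + 1 + 0 + 0 + 0 + 0 + 0 = 2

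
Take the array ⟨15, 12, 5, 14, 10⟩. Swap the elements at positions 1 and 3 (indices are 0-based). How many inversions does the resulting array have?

8

Positions 1 and 3 hold 12 and 14; after swapping, the array is [15, 14, 5, 12, 10].
For each element, count later entries that are smaller:
15 → 14, 5, 12, 10 → 4
14 → 5, 12, 10 → 3
5 → none → 0
12 → 10 → 1
10 → none → 0
Sum: 4 + 3 + 0 + 1 + 0 = 8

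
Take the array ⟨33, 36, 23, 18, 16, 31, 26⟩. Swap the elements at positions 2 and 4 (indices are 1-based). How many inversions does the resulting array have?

Positions 2 and 4 hold 36 and 18; after swapping, the array is [33, 18, 23, 36, 16, 31, 26].
Count, for each position, how many later elements it exceeds:
33: 5
18: 1
23: 1
36: 3
16: 0
31: 1
26: 0
Sum: 5 + 1 + 1 + 3 + 0 + 1 + 0 = 11

11 inversions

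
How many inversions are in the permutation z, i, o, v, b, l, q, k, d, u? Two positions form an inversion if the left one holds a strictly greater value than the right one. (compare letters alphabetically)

There are 26 inversions.

Element-by-element contributions:
z: 9
i: 2
o: 4
v: 6
b: 0
l: 2
q: 2
k: 1
d: 0
u: 0
Sum: 9 + 2 + 4 + 6 + 0 + 2 + 2 + 1 + 0 + 0 = 26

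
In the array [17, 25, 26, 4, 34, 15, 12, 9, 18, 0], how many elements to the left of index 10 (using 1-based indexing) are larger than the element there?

The element at index 10 is 0.
Elements before it: 17, 25, 26, 4, 34, 15, 12, 9, 18
Those larger than 0: 17, 25, 26, 4, 34, 15, 12, 9, 18

9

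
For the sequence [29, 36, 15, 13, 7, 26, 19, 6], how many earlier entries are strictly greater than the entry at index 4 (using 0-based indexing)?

4

The element at index 4 is 7.
Elements before it: 29, 36, 15, 13
Those larger than 7: 29, 36, 15, 13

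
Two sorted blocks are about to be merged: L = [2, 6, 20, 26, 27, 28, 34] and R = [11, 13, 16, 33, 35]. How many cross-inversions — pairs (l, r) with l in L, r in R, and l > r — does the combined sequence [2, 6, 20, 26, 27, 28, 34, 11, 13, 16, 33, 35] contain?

For each element r of the right run, count left-run elements greater than r:
r = 11: 20, 26, 27, 28, 34 → 5
r = 13: 20, 26, 27, 28, 34 → 5
r = 16: 20, 26, 27, 28, 34 → 5
r = 33: 34 → 1
r = 35: none → 0
Cross-inversions: 5 + 5 + 5 + 1 + 0 = 16

Split inversions: 16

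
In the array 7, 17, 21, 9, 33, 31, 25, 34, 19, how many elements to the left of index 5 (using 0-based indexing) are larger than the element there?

1

The element at index 5 is 31.
Elements before it: 7, 17, 21, 9, 33
Those larger than 31: 33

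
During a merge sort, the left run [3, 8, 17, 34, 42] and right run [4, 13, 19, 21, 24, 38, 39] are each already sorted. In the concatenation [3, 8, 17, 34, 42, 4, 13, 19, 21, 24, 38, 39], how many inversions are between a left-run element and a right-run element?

15

Count, for every r in R, how many entries of L exceed r:
r = 4: 8, 17, 34, 42 → 4
r = 13: 17, 34, 42 → 3
r = 19: 34, 42 → 2
r = 21: 34, 42 → 2
r = 24: 34, 42 → 2
r = 38: 42 → 1
r = 39: 42 → 1
Cross-inversions: 4 + 3 + 2 + 2 + 2 + 1 + 1 = 15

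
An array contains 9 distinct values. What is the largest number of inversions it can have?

36 inversions

A reversed (strictly descending) arrangement makes every pair an inversion, giving C(9, 2) inversions.
C(9, 2) = 9·8/2 = 36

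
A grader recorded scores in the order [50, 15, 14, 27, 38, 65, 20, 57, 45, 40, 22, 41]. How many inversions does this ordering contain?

28

Count, for each position, how many later elements it exceeds:
50 → 15, 14, 27, 38, 20, 45, 40, 22, 41 → 9
15 → 14 → 1
14 → none → 0
27 → 20, 22 → 2
38 → 20, 22 → 2
65 → 20, 57, 45, 40, 22, 41 → 6
20 → none → 0
57 → 45, 40, 22, 41 → 4
45 → 40, 22, 41 → 3
40 → 22 → 1
22 → none → 0
41 → none → 0
Sum: 9 + 1 + 0 + 2 + 2 + 6 + 0 + 4 + 3 + 1 + 0 + 0 = 28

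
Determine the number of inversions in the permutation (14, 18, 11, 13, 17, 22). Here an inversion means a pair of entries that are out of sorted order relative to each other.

Sweep left to right; for each value list the smaller values that follow it:
14 → 11, 13 → 2
18 → 11, 13, 17 → 3
11 → none → 0
13 → none → 0
17 → none → 0
22 → none → 0
Sum: 2 + 3 + 0 + 0 + 0 + 0 = 5

There are 5 inversions.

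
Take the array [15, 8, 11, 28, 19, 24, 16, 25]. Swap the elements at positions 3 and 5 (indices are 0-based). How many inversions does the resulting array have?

Inversions: 7

Positions 3 and 5 hold 28 and 24; after swapping, the array is [15, 8, 11, 24, 19, 28, 16, 25].
Count, for each position, how many later elements it exceeds:
15 → 8, 11 → 2
8 → none → 0
11 → none → 0
24 → 19, 16 → 2
19 → 16 → 1
28 → 16, 25 → 2
16 → none → 0
25 → none → 0
Sum: 2 + 0 + 0 + 2 + 1 + 2 + 0 + 0 = 7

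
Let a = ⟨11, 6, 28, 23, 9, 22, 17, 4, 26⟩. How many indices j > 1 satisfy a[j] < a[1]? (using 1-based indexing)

3

The element at index 1 is 11.
Elements after it: 6, 28, 23, 9, 22, 17, 4, 26
Those smaller than 11: 6, 9, 4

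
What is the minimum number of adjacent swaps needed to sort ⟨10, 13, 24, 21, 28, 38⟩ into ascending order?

1 swap

Each adjacent swap fixes exactly one inversion, so the minimum swap count equals the number of inversions.
Count inversions — for each element, later elements that are smaller:
10: none → 0
13: none → 0
24: 21 → 1
21: none → 0
28: none → 0
38: none → 0
Total inversions: 0 + 0 + 1 + 0 + 0 + 0 = 1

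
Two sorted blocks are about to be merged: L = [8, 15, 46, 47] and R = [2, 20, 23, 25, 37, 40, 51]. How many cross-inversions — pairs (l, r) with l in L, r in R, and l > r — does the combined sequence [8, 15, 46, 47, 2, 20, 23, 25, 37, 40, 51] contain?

14 split inversions

For each element r of the right run, count left-run elements greater than r:
r = 2: 8, 15, 46, 47 → 4
r = 20: 46, 47 → 2
r = 23: 46, 47 → 2
r = 25: 46, 47 → 2
r = 37: 46, 47 → 2
r = 40: 46, 47 → 2
r = 51: none → 0
Cross-inversions: 4 + 2 + 2 + 2 + 2 + 2 + 0 = 14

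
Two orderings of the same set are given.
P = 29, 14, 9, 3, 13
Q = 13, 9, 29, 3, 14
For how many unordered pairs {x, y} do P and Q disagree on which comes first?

7 disagreeing pairs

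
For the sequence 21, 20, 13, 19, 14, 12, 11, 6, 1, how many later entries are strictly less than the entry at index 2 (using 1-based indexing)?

The element at index 2 is 20.
Elements after it: 13, 19, 14, 12, 11, 6, 1
Those smaller than 20: 13, 19, 14, 12, 11, 6, 1

7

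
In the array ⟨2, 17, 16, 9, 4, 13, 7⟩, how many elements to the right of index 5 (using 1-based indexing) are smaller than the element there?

The element at index 5 is 4.
Elements after it: 13, 7
None of them are smaller than 4.

0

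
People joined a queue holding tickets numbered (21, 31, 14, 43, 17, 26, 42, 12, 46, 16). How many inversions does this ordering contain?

22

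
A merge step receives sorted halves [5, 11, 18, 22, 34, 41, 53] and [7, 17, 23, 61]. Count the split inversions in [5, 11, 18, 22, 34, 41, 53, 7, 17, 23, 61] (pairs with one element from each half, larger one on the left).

14 cross-inversions

For each element r of the right run, count left-run elements greater than r:
r = 7: 11, 18, 22, 34, 41, 53 → 6
r = 17: 18, 22, 34, 41, 53 → 5
r = 23: 34, 41, 53 → 3
r = 61: none → 0
Cross-inversions: 6 + 5 + 3 + 0 = 14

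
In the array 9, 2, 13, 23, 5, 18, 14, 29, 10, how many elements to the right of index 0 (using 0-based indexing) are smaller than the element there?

The element at index 0 is 9.
Elements after it: 2, 13, 23, 5, 18, 14, 29, 10
Those smaller than 9: 2, 5

2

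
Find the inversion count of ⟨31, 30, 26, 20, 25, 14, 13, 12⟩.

27

Count, for each position, how many later elements it exceeds:
31 → 30, 26, 20, 25, 14, 13, 12 → 7
30 → 26, 20, 25, 14, 13, 12 → 6
26 → 20, 25, 14, 13, 12 → 5
20 → 14, 13, 12 → 3
25 → 14, 13, 12 → 3
14 → 13, 12 → 2
13 → 12 → 1
12 → none → 0
Sum: 7 + 6 + 5 + 3 + 3 + 2 + 1 + 0 = 27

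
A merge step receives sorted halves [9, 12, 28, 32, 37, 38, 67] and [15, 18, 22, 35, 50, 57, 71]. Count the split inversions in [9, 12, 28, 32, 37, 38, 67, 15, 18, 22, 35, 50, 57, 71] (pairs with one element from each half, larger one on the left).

20 split inversions

Count, for every r in R, how many entries of L exceed r:
r = 15: 28, 32, 37, 38, 67 → 5
r = 18: 28, 32, 37, 38, 67 → 5
r = 22: 28, 32, 37, 38, 67 → 5
r = 35: 37, 38, 67 → 3
r = 50: 67 → 1
r = 57: 67 → 1
r = 71: none → 0
Cross-inversions: 5 + 5 + 5 + 3 + 1 + 1 + 0 = 20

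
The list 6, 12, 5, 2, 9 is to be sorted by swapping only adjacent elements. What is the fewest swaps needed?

There are 6 adjacent swaps.

The minimum number of adjacent swaps to sort an array equals its inversion count, since every such swap removes exactly one inversion.
Count inversions — for each element, later elements that are smaller:
6: 5, 2 → 2
12: 5, 2, 9 → 3
5: 2 → 1
2: none → 0
9: none → 0
Total inversions: 2 + 3 + 1 + 0 + 0 = 6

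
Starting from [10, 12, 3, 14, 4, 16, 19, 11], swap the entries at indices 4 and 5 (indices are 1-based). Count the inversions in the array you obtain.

Positions 4 and 5 hold 14 and 4; after swapping, the array is [10, 12, 3, 4, 14, 16, 19, 11].
Element-by-element contributions:
10 → 3, 4 → 2
12 → 3, 4, 11 → 3
3 → none → 0
4 → none → 0
14 → 11 → 1
16 → 11 → 1
19 → 11 → 1
11 → none → 0
Sum: 2 + 3 + 0 + 0 + 1 + 1 + 1 + 0 = 8

8 inversions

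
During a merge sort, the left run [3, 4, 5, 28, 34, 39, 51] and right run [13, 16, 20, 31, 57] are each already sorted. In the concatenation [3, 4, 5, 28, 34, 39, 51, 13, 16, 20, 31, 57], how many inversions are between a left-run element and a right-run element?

15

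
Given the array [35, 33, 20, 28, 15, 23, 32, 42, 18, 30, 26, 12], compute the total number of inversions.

42

Sweep left to right; for each value list the smaller values that follow it:
35 → 33, 20, 28, 15, 23, 32, 18, 30, 26, 12 → 10
33 → 20, 28, 15, 23, 32, 18, 30, 26, 12 → 9
20 → 15, 18, 12 → 3
28 → 15, 23, 18, 26, 12 → 5
15 → 12 → 1
23 → 18, 12 → 2
32 → 18, 30, 26, 12 → 4
42 → 18, 30, 26, 12 → 4
18 → 12 → 1
30 → 26, 12 → 2
26 → 12 → 1
12 → none → 0
Sum: 10 + 9 + 3 + 5 + 1 + 2 + 4 + 4 + 1 + 2 + 1 + 0 = 42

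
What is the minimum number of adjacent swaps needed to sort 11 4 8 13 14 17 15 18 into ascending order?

Each adjacent swap fixes exactly one inversion, so the minimum swap count equals the number of inversions.
Count inversions — for each element, later elements that are smaller:
11: 4, 8 → 2
4: none → 0
8: none → 0
13: none → 0
14: none → 0
17: 15 → 1
15: none → 0
18: none → 0
Total inversions: 2 + 0 + 0 + 0 + 0 + 1 + 0 + 0 = 3

Adjacent swaps: 3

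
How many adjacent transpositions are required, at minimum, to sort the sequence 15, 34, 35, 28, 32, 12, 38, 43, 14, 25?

There are 22 swaps.

Each adjacent swap fixes exactly one inversion, so the minimum swap count equals the number of inversions.
Count inversions — for each element, later elements that are smaller:
15: 12, 14 → 2
34: 28, 32, 12, 14, 25 → 5
35: 28, 32, 12, 14, 25 → 5
28: 12, 14, 25 → 3
32: 12, 14, 25 → 3
12: none → 0
38: 14, 25 → 2
43: 14, 25 → 2
14: none → 0
25: none → 0
Total inversions: 2 + 5 + 5 + 3 + 3 + 0 + 2 + 2 + 0 + 0 = 22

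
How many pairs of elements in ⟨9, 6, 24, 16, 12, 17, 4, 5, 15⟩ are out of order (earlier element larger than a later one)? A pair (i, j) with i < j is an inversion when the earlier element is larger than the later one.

20

Element-by-element contributions:
9: 3
6: 2
24: 6
16: 4
12: 2
17: 3
4: 0
5: 0
15: 0
Sum: 3 + 2 + 6 + 4 + 2 + 3 + 0 + 0 + 0 = 20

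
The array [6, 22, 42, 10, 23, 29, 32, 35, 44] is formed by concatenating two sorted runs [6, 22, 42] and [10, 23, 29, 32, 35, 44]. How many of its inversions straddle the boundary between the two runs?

6

Take each right-half value and tally the left-half values above it:
r = 10: 22, 42 → 2
r = 23: 42 → 1
r = 29: 42 → 1
r = 32: 42 → 1
r = 35: 42 → 1
r = 44: none → 0
Cross-inversions: 2 + 1 + 1 + 1 + 1 + 0 = 6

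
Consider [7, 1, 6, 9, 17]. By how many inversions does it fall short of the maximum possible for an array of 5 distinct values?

8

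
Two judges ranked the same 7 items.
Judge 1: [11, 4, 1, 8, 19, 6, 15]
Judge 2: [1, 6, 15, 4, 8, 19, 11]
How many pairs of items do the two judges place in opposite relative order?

Assign each item its position (1..7) in the first ordering, then rewrite the second ordering as that position sequence:
positions: 11→1, 4→2, 1→3, 8→4, 19→5, 6→6, 15→7
second ordering as positions: [3, 6, 7, 2, 4, 5, 1]
Discordant pairs = inversions in this position sequence.
3: 2, 1 → 2
6: 2, 4, 5, 1 → 4
7: 2, 4, 5, 1 → 4
2: 1 → 1
4: 1 → 1
5: 1 → 1
1: 0
Total: 2 + 4 + 4 + 1 + 1 + 1 + 0 = 13

13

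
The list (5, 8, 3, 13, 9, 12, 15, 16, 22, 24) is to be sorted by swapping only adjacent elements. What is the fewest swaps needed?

Adjacent swaps: 4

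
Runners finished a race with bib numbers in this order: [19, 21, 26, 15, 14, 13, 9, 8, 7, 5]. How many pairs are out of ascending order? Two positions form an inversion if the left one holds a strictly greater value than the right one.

42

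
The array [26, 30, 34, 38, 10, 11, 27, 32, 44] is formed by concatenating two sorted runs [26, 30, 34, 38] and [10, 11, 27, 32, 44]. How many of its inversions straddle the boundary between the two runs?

Take each right-half value and tally the left-half values above it:
r = 10: 26, 30, 34, 38 → 4
r = 11: 26, 30, 34, 38 → 4
r = 27: 30, 34, 38 → 3
r = 32: 34, 38 → 2
r = 44: none → 0
Cross-inversions: 4 + 4 + 3 + 2 + 0 = 13

13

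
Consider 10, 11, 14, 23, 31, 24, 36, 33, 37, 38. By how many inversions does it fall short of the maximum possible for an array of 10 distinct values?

43

Maximum inversions for 10 distinct elements is C(10, 2) = 10·9/2 = 45.
Current inversions — for each element, count later smaller elements:
10: 0
11: 0
14: 0
23: 0
31: 1
24: 0
36: 1
33: 0
37: 0
38: 0
Current total: 0 + 0 + 0 + 0 + 1 + 0 + 1 + 0 + 0 + 0 = 2
Shortfall: 45 − 2 = 43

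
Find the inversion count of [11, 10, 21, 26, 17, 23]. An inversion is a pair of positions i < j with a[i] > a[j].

4

Inversion pairs (indices are 1-based):
(1,2): 11 > 10
(3,5): 21 > 17
(4,5): 26 > 17
(4,6): 26 > 23
That's 4 pairs.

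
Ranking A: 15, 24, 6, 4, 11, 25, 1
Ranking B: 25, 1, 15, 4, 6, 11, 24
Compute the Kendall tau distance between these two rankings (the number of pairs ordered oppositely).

14

Assign each item its position (1..7) in the first ordering, then rewrite the second ordering as that position sequence:
positions: 15→1, 24→2, 6→3, 4→4, 11→5, 25→6, 1→7
second ordering as positions: [6, 7, 1, 4, 3, 5, 2]
Discordant pairs = inversions in this position sequence.
6: 1, 4, 3, 5, 2 → 5
7: 1, 4, 3, 5, 2 → 5
1: 0
4: 3, 2 → 2
3: 2 → 1
5: 2 → 1
2: 0
Total: 5 + 5 + 0 + 2 + 1 + 1 + 0 = 14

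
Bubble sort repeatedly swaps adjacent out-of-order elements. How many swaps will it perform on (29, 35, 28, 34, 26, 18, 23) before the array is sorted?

17

Minimum adjacent swaps = number of inversions (each swap of adjacent out-of-order elements removes one inversion and no swap can remove more).
Count inversions — for each element, later elements that are smaller:
29: 28, 26, 18, 23 → 4
35: 28, 34, 26, 18, 23 → 5
28: 26, 18, 23 → 3
34: 26, 18, 23 → 3
26: 18, 23 → 2
18: none → 0
23: none → 0
Total inversions: 4 + 5 + 3 + 3 + 2 + 0 + 0 = 17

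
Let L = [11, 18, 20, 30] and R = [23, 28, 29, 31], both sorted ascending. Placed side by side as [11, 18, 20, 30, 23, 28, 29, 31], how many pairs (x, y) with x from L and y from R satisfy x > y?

For each element r of the right run, count left-run elements greater than r:
r = 23: 30 → 1
r = 28: 30 → 1
r = 29: 30 → 1
r = 31: none → 0
Cross-inversions: 1 + 1 + 1 + 0 = 3

3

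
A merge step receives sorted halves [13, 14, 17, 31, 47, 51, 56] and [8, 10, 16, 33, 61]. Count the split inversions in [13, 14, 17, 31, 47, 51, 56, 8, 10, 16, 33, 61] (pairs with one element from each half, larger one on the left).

For each element r of the right run, count left-run elements greater than r:
r = 8: 13, 14, 17, 31, 47, 51, 56 → 7
r = 10: 13, 14, 17, 31, 47, 51, 56 → 7
r = 16: 17, 31, 47, 51, 56 → 5
r = 33: 47, 51, 56 → 3
r = 61: none → 0
Cross-inversions: 7 + 7 + 5 + 3 + 0 = 22

22 split inversions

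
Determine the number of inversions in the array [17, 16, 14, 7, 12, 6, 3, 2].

For each element, count later entries that are smaller:
17: 7
16: 6
14: 5
7: 3
12: 3
6: 2
3: 1
2: 0
Sum: 7 + 6 + 5 + 3 + 3 + 2 + 1 + 0 = 27

Out-of-order pairs: 27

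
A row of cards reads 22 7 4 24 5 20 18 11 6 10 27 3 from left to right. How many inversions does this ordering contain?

37 out-of-order pairs

Sweep left to right; for each value list the smaller values that follow it:
22: 9
7: 4
4: 1
24: 7
5: 1
20: 5
18: 4
11: 3
6: 1
10: 1
27: 1
3: 0
Sum: 9 + 4 + 1 + 7 + 1 + 5 + 4 + 3 + 1 + 1 + 1 + 0 = 37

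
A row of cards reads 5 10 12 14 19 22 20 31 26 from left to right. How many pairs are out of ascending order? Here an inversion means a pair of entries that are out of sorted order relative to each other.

Count, for each position, how many later elements it exceeds:
5 → none → 0
10 → none → 0
12 → none → 0
14 → none → 0
19 → none → 0
22 → 20 → 1
20 → none → 0
31 → 26 → 1
26 → none → 0
Sum: 0 + 0 + 0 + 0 + 0 + 1 + 0 + 1 + 0 = 2

2 inversions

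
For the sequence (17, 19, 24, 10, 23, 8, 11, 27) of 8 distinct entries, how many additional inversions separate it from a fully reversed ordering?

15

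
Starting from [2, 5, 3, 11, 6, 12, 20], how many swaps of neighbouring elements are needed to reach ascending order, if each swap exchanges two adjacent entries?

2

Minimum adjacent swaps = number of inversions (each swap of adjacent out-of-order elements removes one inversion and no swap can remove more).
Count inversions — for each element, later elements that are smaller:
2: none → 0
5: 3 → 1
3: none → 0
11: 6 → 1
6: none → 0
12: none → 0
20: none → 0
Total inversions: 0 + 1 + 0 + 1 + 0 + 0 + 0 = 2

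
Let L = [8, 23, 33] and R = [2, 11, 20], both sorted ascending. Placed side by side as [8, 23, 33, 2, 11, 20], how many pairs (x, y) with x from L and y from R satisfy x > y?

7 cross-inversions

For each element r of the right run, count left-run elements greater than r:
r = 2: 8, 23, 33 → 3
r = 11: 23, 33 → 2
r = 20: 23, 33 → 2
Cross-inversions: 3 + 2 + 2 = 7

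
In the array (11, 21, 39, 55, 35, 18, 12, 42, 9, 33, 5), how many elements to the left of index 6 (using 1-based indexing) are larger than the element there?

4

The element at index 6 is 18.
Elements before it: 11, 21, 39, 55, 35
Those larger than 18: 21, 39, 55, 35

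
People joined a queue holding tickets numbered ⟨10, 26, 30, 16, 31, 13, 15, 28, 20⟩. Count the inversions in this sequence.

16

For each element, count later entries that are smaller:
10: 0
26: 4
30: 5
16: 2
31: 4
13: 0
15: 0
28: 1
20: 0
Sum: 0 + 4 + 5 + 2 + 4 + 0 + 0 + 1 + 0 = 16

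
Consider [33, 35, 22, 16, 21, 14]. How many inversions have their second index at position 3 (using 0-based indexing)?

The element at index 3 is 16.
Elements before it: 33, 35, 22
Those larger than 16: 33, 35, 22

3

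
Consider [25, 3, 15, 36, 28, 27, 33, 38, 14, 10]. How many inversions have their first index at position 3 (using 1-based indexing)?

2 such elements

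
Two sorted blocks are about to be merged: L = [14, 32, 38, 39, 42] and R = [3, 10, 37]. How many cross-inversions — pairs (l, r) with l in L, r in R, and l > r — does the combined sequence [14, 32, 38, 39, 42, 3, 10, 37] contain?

13 split inversions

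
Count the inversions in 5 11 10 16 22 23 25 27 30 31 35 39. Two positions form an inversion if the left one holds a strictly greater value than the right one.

For each element, count later entries that are smaller:
5 → none → 0
11 → 10 → 1
10 → none → 0
16 → none → 0
22 → none → 0
23 → none → 0
25 → none → 0
27 → none → 0
30 → none → 0
31 → none → 0
35 → none → 0
39 → none → 0
Sum: 0 + 1 + 0 + 0 + 0 + 0 + 0 + 0 + 0 + 0 + 0 + 0 = 1

1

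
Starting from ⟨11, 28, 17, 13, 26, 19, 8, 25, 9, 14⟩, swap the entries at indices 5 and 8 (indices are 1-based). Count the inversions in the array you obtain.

Inversions: 25

Positions 5 and 8 hold 26 and 25; after swapping, the array is [11, 28, 17, 13, 25, 19, 8, 26, 9, 14].
For each element, count later entries that are smaller:
11: 2
28: 8
17: 4
13: 2
25: 4
19: 3
8: 0
26: 2
9: 0
14: 0
Sum: 2 + 8 + 4 + 2 + 4 + 3 + 0 + 2 + 0 + 0 = 25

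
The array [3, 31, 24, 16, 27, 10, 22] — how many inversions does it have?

11 inversions

Sweep left to right; for each value list the smaller values that follow it:
3 → none → 0
31 → 24, 16, 27, 10, 22 → 5
24 → 16, 10, 22 → 3
16 → 10 → 1
27 → 10, 22 → 2
10 → none → 0
22 → none → 0
Sum: 0 + 5 + 3 + 1 + 2 + 0 + 0 = 11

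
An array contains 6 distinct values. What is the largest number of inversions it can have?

A reversed (strictly descending) arrangement makes every pair an inversion, giving C(6, 2) inversions.
C(6, 2) = 6·5/2 = 15

15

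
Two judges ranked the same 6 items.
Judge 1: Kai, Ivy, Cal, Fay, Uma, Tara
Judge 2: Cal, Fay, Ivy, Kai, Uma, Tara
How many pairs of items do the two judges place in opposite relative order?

5 discordant pairs

Assign each item its position (1..6) in the first ordering, then rewrite the second ordering as that position sequence:
positions: Kai→1, Ivy→2, Cal→3, Fay→4, Uma→5, Tara→6
second ordering as positions: [3, 4, 2, 1, 5, 6]
Discordant pairs = inversions in this position sequence.
3: 2, 1 → 2
4: 2, 1 → 2
2: 1 → 1
1: 0
5: 0
6: 0
Total: 2 + 2 + 1 + 0 + 0 + 0 = 5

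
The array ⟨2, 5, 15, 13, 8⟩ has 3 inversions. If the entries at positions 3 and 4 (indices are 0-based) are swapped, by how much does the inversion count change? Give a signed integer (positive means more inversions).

Positions 3 and 4 hold 13 and 8; after swapping, the array is [2, 5, 15, 8, 13].
For each element, count later entries that are smaller:
2: 0
5: 0
15: 2
8: 0
13: 0
Sum: 0 + 0 + 2 + 0 + 0 = 2
Change: 2 − 3 = -1

-1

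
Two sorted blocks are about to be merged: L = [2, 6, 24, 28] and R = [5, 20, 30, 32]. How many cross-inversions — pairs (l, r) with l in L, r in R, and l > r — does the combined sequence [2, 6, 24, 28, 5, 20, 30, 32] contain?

There are 5 split inversions.

For each element r of the right run, count left-run elements greater than r:
r = 5: 6, 24, 28 → 3
r = 20: 24, 28 → 2
r = 30: none → 0
r = 32: none → 0
Cross-inversions: 3 + 2 + 0 + 0 = 5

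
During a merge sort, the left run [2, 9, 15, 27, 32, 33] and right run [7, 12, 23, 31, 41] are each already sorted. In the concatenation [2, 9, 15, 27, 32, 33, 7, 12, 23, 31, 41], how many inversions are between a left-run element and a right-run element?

Take each right-half value and tally the left-half values above it:
r = 7: 9, 15, 27, 32, 33 → 5
r = 12: 15, 27, 32, 33 → 4
r = 23: 27, 32, 33 → 3
r = 31: 32, 33 → 2
r = 41: none → 0
Cross-inversions: 5 + 4 + 3 + 2 + 0 = 14

Split inversions: 14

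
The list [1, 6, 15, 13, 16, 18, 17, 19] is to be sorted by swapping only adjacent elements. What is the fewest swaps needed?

2

Each adjacent swap fixes exactly one inversion, so the minimum swap count equals the number of inversions.
Count inversions — for each element, later elements that are smaller:
1: none → 0
6: none → 0
15: 13 → 1
13: none → 0
16: none → 0
18: 17 → 1
17: none → 0
19: none → 0
Total inversions: 0 + 0 + 1 + 0 + 0 + 1 + 0 + 0 = 2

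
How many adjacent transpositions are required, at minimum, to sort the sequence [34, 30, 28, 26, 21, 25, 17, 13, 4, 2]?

44 adjacent swaps

The minimum number of adjacent swaps to sort an array equals its inversion count, since every such swap removes exactly one inversion.
Count inversions — for each element, later elements that are smaller:
34: 30, 28, 26, 21, 25, 17, 13, 4, 2 → 9
30: 28, 26, 21, 25, 17, 13, 4, 2 → 8
28: 26, 21, 25, 17, 13, 4, 2 → 7
26: 21, 25, 17, 13, 4, 2 → 6
21: 17, 13, 4, 2 → 4
25: 17, 13, 4, 2 → 4
17: 13, 4, 2 → 3
13: 4, 2 → 2
4: 2 → 1
2: none → 0
Total inversions: 9 + 8 + 7 + 6 + 4 + 4 + 3 + 2 + 1 + 0 = 44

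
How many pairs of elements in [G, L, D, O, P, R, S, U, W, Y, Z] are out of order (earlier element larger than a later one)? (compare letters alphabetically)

Sweep left to right; for each value list the smaller values that follow it:
G → D → 1
L → D → 1
D → none → 0
O → none → 0
P → none → 0
R → none → 0
S → none → 0
U → none → 0
W → none → 0
Y → none → 0
Z → none → 0
Sum: 1 + 1 + 0 + 0 + 0 + 0 + 0 + 0 + 0 + 0 + 0 = 2

Inversions: 2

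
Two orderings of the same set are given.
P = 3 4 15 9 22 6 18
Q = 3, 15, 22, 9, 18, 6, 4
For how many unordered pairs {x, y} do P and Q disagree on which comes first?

Assign each item its position (1..7) in the first ordering, then rewrite the second ordering as that position sequence:
positions: 3→1, 4→2, 15→3, 9→4, 22→5, 6→6, 18→7
second ordering as positions: [1, 3, 5, 4, 7, 6, 2]
Discordant pairs = inversions in this position sequence.
1: 0
3: 2 → 1
5: 4, 2 → 2
4: 2 → 1
7: 6, 2 → 2
6: 2 → 1
2: 0
Total: 0 + 1 + 2 + 1 + 2 + 1 + 0 = 7

Disagreeing pairs: 7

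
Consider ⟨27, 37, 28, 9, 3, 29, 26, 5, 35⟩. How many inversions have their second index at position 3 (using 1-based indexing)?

1 such element

The element at index 3 is 28.
Elements before it: 27, 37
Those larger than 28: 37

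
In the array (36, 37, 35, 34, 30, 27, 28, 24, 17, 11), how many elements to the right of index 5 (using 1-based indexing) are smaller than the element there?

5

The element at index 5 is 30.
Elements after it: 27, 28, 24, 17, 11
Those smaller than 30: 27, 28, 24, 17, 11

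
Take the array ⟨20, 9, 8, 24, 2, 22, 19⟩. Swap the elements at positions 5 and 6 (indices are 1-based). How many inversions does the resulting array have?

12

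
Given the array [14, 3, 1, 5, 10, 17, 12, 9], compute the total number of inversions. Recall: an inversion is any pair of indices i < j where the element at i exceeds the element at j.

11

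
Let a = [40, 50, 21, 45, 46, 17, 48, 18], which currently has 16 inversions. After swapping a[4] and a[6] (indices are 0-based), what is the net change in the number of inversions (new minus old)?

+1

Positions 4 and 6 hold 46 and 48; after swapping, the array is [40, 50, 21, 45, 48, 17, 46, 18].
For each element, count later entries that are smaller:
40: 3
50: 6
21: 2
45: 2
48: 3
17: 0
46: 1
18: 0
Sum: 3 + 6 + 2 + 2 + 3 + 0 + 1 + 0 = 17
Change: 17 − 16 = +1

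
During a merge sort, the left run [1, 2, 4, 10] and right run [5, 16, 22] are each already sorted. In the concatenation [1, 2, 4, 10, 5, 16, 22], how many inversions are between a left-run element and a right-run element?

1 cross-inversion

Count, for every r in R, how many entries of L exceed r:
r = 5: 10 → 1
r = 16: none → 0
r = 22: none → 0
Cross-inversions: 1 + 0 + 0 = 1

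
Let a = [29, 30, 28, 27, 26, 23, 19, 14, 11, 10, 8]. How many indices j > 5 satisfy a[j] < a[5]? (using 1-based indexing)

6 such elements

The element at index 5 is 26.
Elements after it: 23, 19, 14, 11, 10, 8
Those smaller than 26: 23, 19, 14, 11, 10, 8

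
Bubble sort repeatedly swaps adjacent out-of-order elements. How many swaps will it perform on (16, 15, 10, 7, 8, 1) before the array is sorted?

Minimum adjacent swaps = number of inversions (each swap of adjacent out-of-order elements removes one inversion and no swap can remove more).
Count inversions — for each element, later elements that are smaller:
16: 15, 10, 7, 8, 1 → 5
15: 10, 7, 8, 1 → 4
10: 7, 8, 1 → 3
7: 1 → 1
8: 1 → 1
1: none → 0
Total inversions: 5 + 4 + 3 + 1 + 1 + 0 = 14

14 swaps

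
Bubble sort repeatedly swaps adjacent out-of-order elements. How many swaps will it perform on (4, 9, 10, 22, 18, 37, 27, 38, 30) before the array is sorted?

Minimum adjacent swaps = number of inversions (each swap of adjacent out-of-order elements removes one inversion and no swap can remove more).
Count inversions — for each element, later elements that are smaller:
4: none → 0
9: none → 0
10: none → 0
22: 18 → 1
18: none → 0
37: 27, 30 → 2
27: none → 0
38: 30 → 1
30: none → 0
Total inversions: 0 + 0 + 0 + 1 + 0 + 2 + 0 + 1 + 0 = 4

4 adjacent swaps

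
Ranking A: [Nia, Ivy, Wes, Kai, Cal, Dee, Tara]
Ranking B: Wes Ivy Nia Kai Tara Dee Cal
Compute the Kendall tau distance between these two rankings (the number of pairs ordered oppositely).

6

Assign each item its position (1..7) in the first ordering, then rewrite the second ordering as that position sequence:
positions: Nia→1, Ivy→2, Wes→3, Kai→4, Cal→5, Dee→6, Tara→7
second ordering as positions: [3, 2, 1, 4, 7, 6, 5]
Discordant pairs = inversions in this position sequence.
3: 2, 1 → 2
2: 1 → 1
1: 0
4: 0
7: 6, 5 → 2
6: 5 → 1
5: 0
Total: 2 + 1 + 0 + 0 + 2 + 1 + 0 = 6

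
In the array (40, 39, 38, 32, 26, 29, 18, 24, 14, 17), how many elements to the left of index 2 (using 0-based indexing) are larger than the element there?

2

The element at index 2 is 38.
Elements before it: 40, 39
Those larger than 38: 40, 39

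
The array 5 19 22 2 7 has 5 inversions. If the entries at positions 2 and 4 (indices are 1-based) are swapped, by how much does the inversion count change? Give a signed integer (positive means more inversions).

-1

Positions 2 and 4 hold 19 and 2; after swapping, the array is [5, 2, 22, 19, 7].
Sweep left to right; for each value list the smaller values that follow it:
5 → 2 → 1
2 → none → 0
22 → 19, 7 → 2
19 → 7 → 1
7 → none → 0
Sum: 1 + 0 + 2 + 1 + 0 = 4
Change: 4 − 5 = -1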